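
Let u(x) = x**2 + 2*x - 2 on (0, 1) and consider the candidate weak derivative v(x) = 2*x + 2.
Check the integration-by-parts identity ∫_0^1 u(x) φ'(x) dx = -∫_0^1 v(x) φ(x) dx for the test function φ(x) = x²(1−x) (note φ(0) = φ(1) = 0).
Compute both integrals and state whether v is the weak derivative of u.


LHS = -4/15, RHS = -4/15. Yes, v = u' weakly.

u(x) = x**2 + 2*x - 2, classical derivative u'(x) = 2*x + 2.
φ(x) = x²(1−x), so φ'(x) = x*(2 - 3*x).
Note φ(0) = φ(1) = 0, so the boundary term u·φ vanishes.
LHS = ∫_0^1 u(x) φ'(x) dx = ∫_0^1 (-3*x^4 - 4*x^3 + 10*x^2 - 4*x) dx. Term by term:
  ∫_0^1 -3*x^4 dx = -3/5;  ∫_0^1 -4*x^3 dx = -1;  ∫_0^1 10*x^2 dx = 10/3;
  ∫_0^1 -4*x dx = -2.
Sum: -3/5 − 1 + 10/3 − 2 = -4/15.
So LHS = -4/15.
∫_0^1 v(x) φ(x) dx = ∫_0^1 (-2*x^4 + 2*x^2) dx. Term by term:
  ∫_0^1 -2*x^4 dx = -2/5;  ∫_0^1 2*x^2 dx = 2/3.
Sum: -2/5 + 2/3 = 4/15.
So RHS = -∫_0^1 v(x) φ(x) dx = -4/15.
LHS = RHS, so the identity holds for this test φ.
Moreover u is smooth here and v(x) = u'(x) = 2*x + 2 pointwise, so the identity holds for every test function. Hence v is the weak derivative of u.


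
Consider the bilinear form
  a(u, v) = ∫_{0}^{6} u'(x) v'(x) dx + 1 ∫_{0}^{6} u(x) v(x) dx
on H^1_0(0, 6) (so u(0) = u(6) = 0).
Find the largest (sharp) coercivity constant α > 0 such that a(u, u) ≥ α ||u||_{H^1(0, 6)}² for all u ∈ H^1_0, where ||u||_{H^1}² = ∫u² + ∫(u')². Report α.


α = 1

Coercivity of a(·,·) on H^1_0(0, 6) means a(u, u) ≥ α ||u||_{H^1}² for every u ∈ H^1_0.
The interval has length L = 6, and Poincaré/coercivity depend only on L. Here a(u, u) = ∫(u')² + (1)·∫u².
Here c = 1 ≥ 1, so a(u,u) = ∫(u')² + c∫u² ≥ ∫(u')² + ∫u² = ||u||_{H^1}², i.e. α = 1 works. No larger α is possible: a(u,u) ≥ α||u||_{H^1}² means (1−α)∫(u')² ≥ (α−c)∫u², and for the modes u_n = sin(nπ(x−x₀)/L) (x₀ the left endpoint) one has ∫u_n²/∫(u_n')² = (L/(nπ))² → 0, so a(u_n,u_n)/||u_n||_{H^1}² → 1. Hence the optimal constant is α = 1.
Therefore α = 1.


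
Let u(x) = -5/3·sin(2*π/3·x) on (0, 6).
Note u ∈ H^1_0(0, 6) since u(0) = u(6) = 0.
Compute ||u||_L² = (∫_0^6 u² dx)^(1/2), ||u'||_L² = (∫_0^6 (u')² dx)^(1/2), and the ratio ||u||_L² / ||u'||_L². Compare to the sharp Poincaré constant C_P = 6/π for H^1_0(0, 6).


||u||_L² / ||u'||_L² = 3/(2*π) < C_P = 6/π.

u(x) = -5/3·sin(2*π/3·x), so u'(x) = -10*π*cos(2*π*x/3)/9.
Writing u(x) = A·sin(kπx/L) with A = -5/3 and k = 4, use ∫_0^L sin²(kπx/L) dx = L/2 and ∫_0^L cos²(kπx/L) dx = L/2.
u² = 25/9·sin²(2*π/3·x) and (u')² = 100*π^2/81·cos²(2*π/3·x), and each of sin², cos² integrates to L/2 = 3 over (0, 6).
∫_0^6 u² dx = 25/3, so ||u||_L² = 5*sqrt(3)/3.
∫_0^6 (u')² dx = 100*π^2/27, so ||u'||_L² = 10*sqrt(3)*π/9.
Ratio ||u||_L² / ||u'||_L² = 3/(2*π).
Sharp Poincaré constant on H^1_0(0, 6) is C_P = L/π = 6/π, achieved by sin(π/6·x).
This is the k = 4 harmonic; the ratio L/(kπ) is strictly less than C_P = L/π, consistent with the sharp inequality ||u||_L² ≤ C_P ||u'||_L².


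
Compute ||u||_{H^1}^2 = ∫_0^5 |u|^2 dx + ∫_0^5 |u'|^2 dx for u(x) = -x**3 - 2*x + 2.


||u||_{H^1}^2 = 404615/21

The H^1 norm (squared) on an interval (0, L) is
  ||u||_{H^1}^2 = ∫_0^L u(x)^2 dx + ∫_0^L u'(x)^2 dx.
Compute u'(x) = -3*x**2 - 2.
Then u(x)^2 = x**6 + 4*x**4 - 4*x**3 + 4*x**2 - 8*x + 4 and u'(x)^2 = 9*x**4 + 12*x**2 + 4.
Integrate each monomial from 0 to 5 using ∫_0^5 c·x^n dx = c·5^(n+1)/(n+1):
  ∫_0^5 u(x)^2 dx = ∫_0^5 (x^6 + 4*x^4 - 4*x^3 + 4*x^2 - 8*x + 4) dx. Term by term:
    ∫_0^5 x^6 dx = 78125/7;  ∫_0^5 4*x^4 dx = 2500;  ∫_0^5 -4*x^3 dx = -625;
    ∫_0^5 4*x^2 dx = 500/3;  ∫_0^5 -8*x dx = -100;  ∫_0^5 4 dx = 20.
  Sum: 78125/7 + 2500 − 625 + 500/3 − 100 + 20 = 275570/21.
  ∫_0^5 u'(x)^2 dx = ∫_0^5 (9*x^4 + 12*x^2 + 4) dx. Term by term:
    ∫_0^5 9*x^4 dx = 5625;  ∫_0^5 12*x^2 dx = 500;  ∫_0^5 4 dx = 20.
  Sum: 5625 + 500 + 20 = 6145.
Adding: ||u||_{H^1}^2 = 275570/21 + 6145 = 404615/21.


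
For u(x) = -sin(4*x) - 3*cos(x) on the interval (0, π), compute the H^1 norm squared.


||u||_{H^1(0,π)}^2 = 32/5 + 35*π/2

u'(x) = 3*sin(x) - 4*cos(4*x).
Expand u² and (u')² and integrate term by term on (0, π), using: for integers n ≥ 1, ∫_0^π sin²(nx) dx = ∫_0^π cos²(nx) dx = π/2; for n ≠ n', ∫_0^π sin(nx)sin(n'x) dx = ∫_0^π cos(nx)cos(n'x) dx = 0; and by product-to-sum, ∫_0^π sin(nx)cos(n'x) dx = ½∫_0^π [sin((n+n')x) + sin((n−n')x)] dx, which is 0 when n+n' is even and 2n/(n²−n'²) when n+n' is odd (it need not vanish on (0, π)).
  u² squared terms: (-1)²·∫sin(4x)² dx = 1·π/2 = π/2;  (-3)²·∫cos(x)² dx = 9·π/2 = 9*π/2.
  u² cross terms: 2·(-1)·(-3)·∫sin(4x)·cos(x) dx = 6·(8/15) = 16/5.
  So ∫_0^π u² dx = π/2 + 9*π/2 + 16/5 = 16/5 + 5*π.
  (u')² squared terms: (-4)²·∫cos(4x)² dx = 16·π/2 = 8*π;  (3)²·∫sin(x)² dx = 9·π/2 = 9*π/2.
  (u')² cross terms: 2·(-4)·(3)·∫cos(4x)·sin(x) dx = -24·(-2/15) = 16/5.
  So ∫_0^π (u')² dx = 8*π + 9*π/2 + 16/5 = 16/5 + 25*π/2.
||u||_{H^1}^2 = (16/5 + 5*π) + (16/5 + 25*π/2) = 32/5 + 35*π/2.


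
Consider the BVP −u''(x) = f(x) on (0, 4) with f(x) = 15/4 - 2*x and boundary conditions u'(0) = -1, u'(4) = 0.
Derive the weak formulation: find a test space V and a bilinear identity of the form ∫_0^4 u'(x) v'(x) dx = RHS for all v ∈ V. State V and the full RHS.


V = H^1(0, 4) (v unrestricted at boundary; u is determined up to an additive constant); weak form: ∫_0^4 u'v' dx = ∫_0^4 (15/4 - 2*x) v dx + v(0) for all v ∈ V.

Multiply both sides by a test function v and integrate from 0 to 4:
  ∫_0^4 −u''(x) v(x) dx = ∫_0^4 f(x) v(x) dx.
Integrate the LHS by parts once:
  ∫_0^4 −u'' v dx = −[u'(x) v(x)]_0^4 + ∫_0^4 u'(x) v'(x) dx.
Thus ∫_0^4 u'(x) v'(x) dx = ∫_0^4 f(x) v(x) dx + [u'(x) v(x)]_0^4.
Choose V so that boundary terms are either known or forced to vanish.
u has inhomogeneous Neumann u'(0) = -1, u'(4) = 0. [u' v]_0^4 = (0)·v(4) − (-1)·v(0) = v(0). Take V = H^1(0, 4); boundary term becomes part of RHS.
Weak formulation: find u (satisfying any essential BC) such that ∫_0^4 u'(x) v'(x) dx = ∫_0^4 f v dx + v(0) for all v ∈ V (Neumann data are natural BCs: they enter the RHS as boundary terms).
Substituting f(x) = 15/4 - 2*x, the right-hand side is ∫_0^4 (15/4 - 2*x) v dx + v(0).
Compatibility check (pure Neumann): taking v ≡ 1 ∈ V gives 0 = ∫_0^4 f dx + (0) − (-1), i.e. ∫_0^4 f dx must equal u'(0) − u'(4) = -1. Indeed ∫_0^4 (15/4 - 2*x) dx = -1, so the data are compatible. The solution is then unique only up to an additive constant (fix it e.g. by requiring ∫_0^4 u dx = 0).


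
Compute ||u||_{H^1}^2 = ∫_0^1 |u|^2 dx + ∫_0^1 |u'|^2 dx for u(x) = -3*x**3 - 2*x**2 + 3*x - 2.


||u||_{H^1}^2 = 794/35

The H^1 norm (squared) on an interval (0, L) is
  ||u||_{H^1}^2 = ∫_0^L u(x)^2 dx + ∫_0^L u'(x)^2 dx.
Compute u'(x) = -9*x**2 - 4*x + 3.
Then u(x)^2 = 9*x**6 + 12*x**5 - 14*x**4 + 17*x**2 - 12*x + 4 and u'(x)^2 = 81*x**4 + 72*x**3 - 38*x**2 - 24*x + 9.
Integrate each monomial from 0 to 1 using ∫_0^1 c·x^n dx = c·1^(n+1)/(n+1):
  ∫_0^1 u(x)^2 dx = ∫_0^1 (9*x^6 + 12*x^5 - 14*x^4 + 17*x^2 - 12*x + 4) dx. Term by term:
    ∫_0^1 9*x^6 dx = 9/7;  ∫_0^1 12*x^5 dx = 2;  ∫_0^1 -14*x^4 dx = -14/5;
    ∫_0^1 17*x^2 dx = 17/3;  ∫_0^1 -12*x dx = -6;  ∫_0^1 4 dx = 4.
  Sum: 9/7 + 2 − 14/5 + 17/3 − 6 + 4 = 436/105.
  ∫_0^1 u'(x)^2 dx = ∫_0^1 (81*x^4 + 72*x^3 - 38*x^2 - 24*x + 9) dx. Term by term:
    ∫_0^1 81*x^4 dx = 81/5;  ∫_0^1 72*x^3 dx = 18;  ∫_0^1 -38*x^2 dx = -38/3;
    ∫_0^1 -24*x dx = -12;  ∫_0^1 9 dx = 9.
  Sum: 81/5 + 18 − 38/3 − 12 + 9 = 278/15.
Adding: ||u||_{H^1}^2 = 436/105 + 278/15 = 794/35.


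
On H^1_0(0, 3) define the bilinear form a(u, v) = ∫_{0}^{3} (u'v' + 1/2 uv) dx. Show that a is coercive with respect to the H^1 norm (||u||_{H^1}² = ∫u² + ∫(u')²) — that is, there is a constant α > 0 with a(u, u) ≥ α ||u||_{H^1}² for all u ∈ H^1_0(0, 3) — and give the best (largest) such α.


α = (9/2 + π^2)/(9 + π^2)

Coercivity of a(·,·) on H^1_0(0, 3) means a(u, u) ≥ α ||u||_{H^1}² for every u ∈ H^1_0.
The interval has length L = 3, and Poincaré/coercivity depend only on L. Here a(u, u) = ∫(u')² + (1/2)·∫u².
Here 0 < c = 1/2 < 1. The condition a(u,u) ≥ α||u||_{H^1}² reads (1−α)∫(u')² ≥ (α−c)∫u². Any admissible α is ≤ 1 (rapidly oscillating u have ∫u²/∫(u')² → 0), and α = 1 would force 0 ≥ (1−c)∫u², impossible since c < 1; so 1−α > 0. By the sharp Poincaré inequality on H^1_0 of an interval of length L, ∫(u')² ≥ (π/L)²∫u² with equality for the first sine mode sin(π(x−x₀)/L) (x₀ the left endpoint), so the inequality holds for all u iff (1−α)(π/L)² ≥ α − c, i.e. α ≤ ((π/L)² + c)/((π/L)² + 1) = (1 + c(L/π)²)/(1 + (L/π)²). With (π/L)² = π^2/9 and c = 1/2, the largest admissible constant is α = ((π/L)² + c)/((π/L)² + 1).
Simplifying, α = (9/2 + π^2)/(9 + π^2).


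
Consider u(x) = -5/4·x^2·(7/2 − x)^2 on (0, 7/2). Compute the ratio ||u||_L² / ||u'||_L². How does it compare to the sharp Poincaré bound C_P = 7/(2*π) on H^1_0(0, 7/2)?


||u||_L² / ||u'||_L² = 7*sqrt(3)/12 < C_P = 7/(2*π).

u(x) = -5/4·x^2·(7/2 − x)^2, so u'(x) = 5*x*(-8*x^2 + 42*x - 49)/8.
u(x) = -5/4·x^2·(7/2 − x)^2 vanishes at x = 0 and x = 7/2, so u ∈ H^1_0(0, 7/2). Differentiate via the product rule and integrate the resulting polynomials term by term.
  ∫_0^7/2 u² dx = ∫_0^7/2 (25*x^8/16 - 175*x^7/8 + 3675*x^6/32 - 8575*x^5/32 + 60025*x^4/256) dx. Term by term:
    ∫_0^7/2 25*x^8/16 dx = 1008840175/73728;  ∫_0^7/2 -175*x^7/8 dx = -1008840175/16384;  ∫_0^7/2 3675*x^6/32 dx = 432360075/4096;
    ∫_0^7/2 -8575*x^5/32 dx = -1008840175/12288;  ∫_0^7/2 60025*x^4/256 dx = 201768035/8192.
  Sum: 1008840175/73728 − 1008840175/16384 + 432360075/4096 − 1008840175/12288 + 201768035/8192 = 28824005/147456.
  ∫_0^7/2 (u')² dx = ∫_0^7/2 (25*x^6 - 525*x^5/2 + 15925*x^4/16 - 25725*x^3/16 + 60025*x^2/64) dx. Term by term:
    ∫_0^7/2 25*x^6 dx = 2941225/128;  ∫_0^7/2 -525*x^5/2 dx = -20588575/256;  ∫_0^7/2 15925*x^4/16 dx = 53530295/512;
    ∫_0^7/2 -25725*x^3/16 dx = -61765725/1024;  ∫_0^7/2 60025*x^2/64 dx = 20588575/1536.
  Sum: 2941225/128 − 20588575/256 + 53530295/512 − 61765725/1024 + 20588575/1536 = 588245/3072.
∫_0^7/2 u² dx = 28824005/147456, so ||u||_L² = 2401*sqrt(5)/384.
∫_0^7/2 (u')² dx = 588245/3072, so ||u'||_L² = 343*sqrt(15)/96.
Ratio ||u||_L² / ||u'||_L² = 7*sqrt(3)/12.
Sharp Poincaré constant on H^1_0(0, 7/2) is C_P = L/π = 7/(2*π), achieved by sin(2*π/7·x).
A polynomial bump cannot attain the sharp Poincaré constant (only the first sine eigenfunction does), so the ratio is strictly less than C_P, consistent with ||u||_L² ≤ C_P ||u'||_L².


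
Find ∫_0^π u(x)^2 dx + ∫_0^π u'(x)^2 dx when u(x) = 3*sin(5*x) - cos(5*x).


||u||_{H^1(0,π)}^2 = 130*π

u'(x) = 5*sin(5*x) + 15*cos(5*x).
Expand u² and (u')² and integrate term by term on (0, π), using: for integers n ≥ 1, ∫_0^π sin²(nx) dx = ∫_0^π cos²(nx) dx = π/2; for n ≠ n', ∫_0^π sin(nx)sin(n'x) dx = ∫_0^π cos(nx)cos(n'x) dx = 0; and by product-to-sum, ∫_0^π sin(nx)cos(n'x) dx = ½∫_0^π [sin((n+n')x) + sin((n−n')x)] dx, which is 0 when n+n' is even and 2n/(n²−n'²) when n+n' is odd (it need not vanish on (0, π)).
  u² squared terms: (-1)²·∫cos(5x)² dx = 1·π/2 = π/2;  (3)²·∫sin(5x)² dx = 9·π/2 = 9*π/2.
  u² cross terms: 2·(-1)·(3)·∫cos(5x)·sin(5x) dx = -6·(0) = 0.
  So ∫_0^π u² dx = π/2 + 9*π/2 + 0 = 5*π.
  (u')² squared terms: (5)²·∫sin(5x)² dx = 25·π/2 = 25*π/2;  (15)²·∫cos(5x)² dx = 225·π/2 = 225*π/2.
  (u')² cross terms: 2·(5)·(15)·∫sin(5x)·cos(5x) dx = 150·(0) = 0.
  So ∫_0^π (u')² dx = 25*π/2 + 225*π/2 + 0 = 125*π.
||u||_{H^1}^2 = (5*π) + (125*π) = 130*π.


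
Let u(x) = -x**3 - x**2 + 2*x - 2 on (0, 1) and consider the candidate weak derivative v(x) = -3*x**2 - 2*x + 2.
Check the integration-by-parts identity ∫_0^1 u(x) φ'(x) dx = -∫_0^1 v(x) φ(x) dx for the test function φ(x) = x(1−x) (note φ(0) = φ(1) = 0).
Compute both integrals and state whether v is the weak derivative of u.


LHS = -1/60, RHS = -1/60. Yes, v = u' weakly.

u(x) = -x**3 - x**2 + 2*x - 2, classical derivative u'(x) = -3*x**2 - 2*x + 2.
φ(x) = x(1−x), so φ'(x) = 1 - 2*x.
Note φ(0) = φ(1) = 0, so the boundary term u·φ vanishes.
LHS = ∫_0^1 u(x) φ'(x) dx = ∫_0^1 (2*x^4 + x^3 - 5*x^2 + 6*x - 2) dx. Term by term:
  ∫_0^1 2*x^4 dx = 2/5;  ∫_0^1 x^3 dx = 1/4;  ∫_0^1 -5*x^2 dx = -5/3;
  ∫_0^1 6*x dx = 3;  ∫_0^1 -2 dx = -2.
Sum: 2/5 + 1/4 − 5/3 + 3 − 2 = -1/60.
So LHS = -1/60.
∫_0^1 v(x) φ(x) dx = ∫_0^1 (3*x^4 - x^3 - 4*x^2 + 2*x) dx. Term by term:
  ∫_0^1 3*x^4 dx = 3/5;  ∫_0^1 -x^3 dx = -1/4;  ∫_0^1 -4*x^2 dx = -4/3;
  ∫_0^1 2*x dx = 1.
Sum: 3/5 − 1/4 − 4/3 + 1 = 1/60.
So RHS = -∫_0^1 v(x) φ(x) dx = -1/60.
LHS = RHS, so the identity holds for this test φ.
Moreover u is smooth here and v(x) = u'(x) = -3*x**2 - 2*x + 2 pointwise, so the identity holds for every test function. Hence v is the weak derivative of u.


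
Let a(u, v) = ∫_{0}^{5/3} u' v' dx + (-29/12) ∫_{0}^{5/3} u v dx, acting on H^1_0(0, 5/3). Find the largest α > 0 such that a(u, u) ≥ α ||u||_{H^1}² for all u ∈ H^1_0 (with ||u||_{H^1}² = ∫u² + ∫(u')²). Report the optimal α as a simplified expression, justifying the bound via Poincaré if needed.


α = (-725 + 108*π^2)/(12*(25 + 9*π^2))

Coercivity of a(·,·) on H^1_0(0, 5/3) means a(u, u) ≥ α ||u||_{H^1}² for every u ∈ H^1_0.
The interval has length L = 5/3, and Poincaré/coercivity depend only on L. Here a(u, u) = ∫(u')² + (-29/12)·∫u².
Here c = -29/12 < 0 with |c| < (π/L)² = 9*π^2/25, so coercivity still holds. The condition a(u,u) ≥ α||u||_{H^1}² reads (1−α)∫(u')² ≥ (α−c)∫u². Any admissible α is ≤ 1 (rapidly oscillating u have ∫u²/∫(u')² → 0), and α = 1 would force 0 ≥ (1−c)∫u², impossible since c < 1; so 1−α > 0. By the sharp Poincaré inequality on H^1_0 of an interval of length L, ∫(u')² ≥ (π/L)²∫u² with equality for the first sine mode sin(π(x−x₀)/L) (x₀ the left endpoint), so the inequality holds for all u iff (1−α)(π/L)² ≥ α − c, i.e. α ≤ ((π/L)² + c)/((π/L)² + 1) = (1 + c(L/π)²)/(1 + (L/π)²). (Direct route, valid since c ≤ 0: Poincaré gives c∫u² ≥ c(L/π)²∫(u')², so a(u,u) ≥ (1 + c(L/π)²)∫(u')², while ||u||_{H^1}² ≤ (1 + (L/π)²)∫(u')²; dividing yields the same α.) With (π/L)² = 9*π^2/25 and c = -29/12, the largest admissible constant is α = ((π/L)² + c)/((π/L)² + 1).
Simplifying, α = (-725 + 108*π^2)/(12*(25 + 9*π^2)).


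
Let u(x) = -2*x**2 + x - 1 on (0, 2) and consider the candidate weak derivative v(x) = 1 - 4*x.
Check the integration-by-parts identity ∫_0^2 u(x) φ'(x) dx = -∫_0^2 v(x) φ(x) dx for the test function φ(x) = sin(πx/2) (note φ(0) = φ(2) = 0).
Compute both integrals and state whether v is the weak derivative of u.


LHS = 12/π, RHS = 12/π. Yes, v = u' weakly.

u(x) = -2*x**2 + x - 1, classical derivative u'(x) = 1 - 4*x.
φ(x) = sin(πx/2), so φ'(x) = π*cos(π*x/2)/2.
Note φ(0) = φ(2) = 0, so the boundary term u·φ vanishes.
LHS = ∫_0^2 u(x) φ'(x) dx = ∫_0^2 (-π*x^2*cos(π*x/2) + π*x*cos(π*x/2)/2 - π*cos(π*x/2)/2) dx. Term by term:
  ∫_0^2 -π*cos(π*x/2)/2 dx = 0;  ∫_0^2 π*x*cos(π*x/2)/2 dx = -4/π;  ∫_0^2 -π*x^2*cos(π*x/2) dx = 16/π.
Sum: 0 − 4/π + 16/π = 12/π.
So LHS = 12/π.
∫_0^2 v(x) φ(x) dx = ∫_0^2 (-4*x*sin(π*x/2) + sin(π*x/2)) dx. Term by term:
  ∫_0^2 -4*x*sin(π*x/2) dx = -16/π;  ∫_0^2 sin(π*x/2) dx = 4/π.
Sum: -16/π + 4/π = -12/π.
So RHS = -∫_0^2 v(x) φ(x) dx = 12/π.
LHS = RHS, so the identity holds for this test φ.
Moreover u is smooth here and v(x) = u'(x) = 1 - 4*x pointwise, so the identity holds for every test function. Hence v is the weak derivative of u.


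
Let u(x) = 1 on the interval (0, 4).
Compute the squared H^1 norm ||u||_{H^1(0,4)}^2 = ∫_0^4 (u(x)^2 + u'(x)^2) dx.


||u||_{H^1}^2 = 4

The H^1 norm (squared) on an interval (0, L) is
  ||u||_{H^1}^2 = ∫_0^L u(x)^2 dx + ∫_0^L u'(x)^2 dx.
Compute u'(x) = 0.
Then u(x)^2 = 1 and u'(x)^2 = 0.
Integrate each monomial from 0 to 4 using ∫_0^4 c·x^n dx = c·4^(n+1)/(n+1):
  ∫_0^4 u(x)^2 dx = ∫_0^4 (1) dx. Term by term:
    ∫_0^4 1 dx = 4.
  ∫_0^4 u'(x)^2 dx = ∫_0^4 (0) dx. Term by term:
    ∫_0^4 0 dx = 0.
Adding: ||u||_{H^1}^2 = 4 + 0 = 4.


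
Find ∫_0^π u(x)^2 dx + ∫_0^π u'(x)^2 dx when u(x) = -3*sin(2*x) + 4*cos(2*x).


||u||_{H^1(0,π)}^2 = 125*π/2

u'(x) = -8*sin(2*x) - 6*cos(2*x).
Expand u² and (u')² and integrate term by term on (0, π), using: for integers n ≥ 1, ∫_0^π sin²(nx) dx = ∫_0^π cos²(nx) dx = π/2; for n ≠ n', ∫_0^π sin(nx)sin(n'x) dx = ∫_0^π cos(nx)cos(n'x) dx = 0; and by product-to-sum, ∫_0^π sin(nx)cos(n'x) dx = ½∫_0^π [sin((n+n')x) + sin((n−n')x)] dx, which is 0 when n+n' is even and 2n/(n²−n'²) when n+n' is odd (it need not vanish on (0, π)).
  u² squared terms: (-3)²·∫sin(2x)² dx = 9·π/2 = 9*π/2;  (4)²·∫cos(2x)² dx = 16·π/2 = 8*π.
  u² cross terms: 2·(-3)·(4)·∫sin(2x)·cos(2x) dx = -24·(0) = 0.
  So ∫_0^π u² dx = 9*π/2 + 8*π + 0 = 25*π/2.
  (u')² squared terms: (-8)²·∫sin(2x)² dx = 64·π/2 = 32*π;  (-6)²·∫cos(2x)² dx = 36·π/2 = 18*π.
  (u')² cross terms: 2·(-8)·(-6)·∫sin(2x)·cos(2x) dx = 96·(0) = 0.
  So ∫_0^π (u')² dx = 32*π + 18*π + 0 = 50*π.
||u||_{H^1}^2 = (25*π/2) + (50*π) = 125*π/2.


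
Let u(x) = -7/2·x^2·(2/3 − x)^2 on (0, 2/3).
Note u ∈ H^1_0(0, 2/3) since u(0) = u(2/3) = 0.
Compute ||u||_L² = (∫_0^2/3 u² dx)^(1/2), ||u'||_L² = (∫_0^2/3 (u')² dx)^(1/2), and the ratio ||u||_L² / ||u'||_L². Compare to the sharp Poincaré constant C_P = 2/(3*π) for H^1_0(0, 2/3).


||u||_L² / ||u'||_L² = sqrt(3)/9 < C_P = 2/(3*π).

u(x) = -7/2·x^2·(2/3 − x)^2, so u'(x) = 14*x*(-9*x^2 + 9*x - 2)/9.
u(x) = -7/2·x^2·(2/3 − x)^2 vanishes at x = 0 and x = 2/3, so u ∈ H^1_0(0, 2/3). Differentiate via the product rule and integrate the resulting polynomials term by term.
  ∫_0^2/3 u² dx = ∫_0^2/3 (49*x^8/4 - 98*x^7/3 + 98*x^6/3 - 392*x^5/27 + 196*x^4/81) dx. Term by term:
    ∫_0^2/3 49*x^8/4 dx = 6272/177147;  ∫_0^2/3 -98*x^7/3 dx = -3136/19683;  ∫_0^2/3 98*x^6/3 dx = 1792/6561;
    ∫_0^2/3 -392*x^5/27 dx = -12544/59049;  ∫_0^2/3 196*x^4/81 dx = 6272/98415.
  Sum: 6272/177147 − 3136/19683 + 1792/6561 − 12544/59049 + 6272/98415 = 448/885735.
  ∫_0^2/3 (u')² dx = ∫_0^2/3 (196*x^6 - 392*x^5 + 2548*x^4/9 - 784*x^3/9 + 784*x^2/81) dx. Term by term:
    ∫_0^2/3 196*x^6 dx = 3584/2187;  ∫_0^2/3 -392*x^5 dx = -12544/2187;  ∫_0^2/3 2548*x^4/9 dx = 81536/10935;
    ∫_0^2/3 -784*x^3/9 dx = -3136/729;  ∫_0^2/3 784*x^2/81 dx = 6272/6561.
  Sum: 3584/2187 − 12544/2187 + 81536/10935 − 3136/729 + 6272/6561 = 448/32805.
∫_0^2/3 u² dx = 448/885735, so ||u||_L² = 8*sqrt(105)/3645.
∫_0^2/3 (u')² dx = 448/32805, so ||u'||_L² = 8*sqrt(35)/405.
Ratio ||u||_L² / ||u'||_L² = sqrt(3)/9.
Sharp Poincaré constant on H^1_0(0, 2/3) is C_P = L/π = 2/(3*π), achieved by sin(3*π/2·x).
A polynomial bump cannot attain the sharp Poincaré constant (only the first sine eigenfunction does), so the ratio is strictly less than C_P, consistent with ||u||_L² ≤ C_P ||u'||_L².


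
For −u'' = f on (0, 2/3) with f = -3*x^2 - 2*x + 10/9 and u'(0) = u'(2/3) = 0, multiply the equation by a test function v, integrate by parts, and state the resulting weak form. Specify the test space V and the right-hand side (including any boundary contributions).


V = H^1(0, 2/3) (no boundary constraint on v; u is determined up to an additive constant); weak form: ∫_0^2/3 u'v' dx = ∫_0^2/3 (-3*x^2 - 2*x + 10/9) v dx for all v ∈ V.

Multiply both sides by a test function v and integrate from 0 to 2/3:
  ∫_0^2/3 −u''(x) v(x) dx = ∫_0^2/3 f(x) v(x) dx.
Integrate the LHS by parts once:
  ∫_0^2/3 −u'' v dx = −[u'(x) v(x)]_0^2/3 + ∫_0^2/3 u'(x) v'(x) dx.
Thus ∫_0^2/3 u'(x) v'(x) dx = ∫_0^2/3 f(x) v(x) dx + [u'(x) v(x)]_0^2/3.
Choose V so that boundary terms are either known or forced to vanish.
u has homogeneous Neumann: u'(0) = u'(2/3) = 0. So [u' v]_0^2/3 = 0·v(2/3) − 0·v(0) = 0 for any v; take V = H^1(0, 2/3).
Weak formulation: find u (satisfying any essential BC) such that ∫_0^2/3 u'(x) v'(x) dx = ∫_0^2/3 f v dx for all v ∈ V (homogeneous Neumann, so boundary terms vanish).
Substituting f(x) = -3*x^2 - 2*x + 10/9, the right-hand side is ∫_0^2/3 (-3*x^2 - 2*x + 10/9) v dx.
Compatibility check (pure Neumann): taking v ≡ 1 ∈ V gives 0 = ∫_0^2/3 f dx + (0) − (0), i.e. ∫_0^2/3 f dx must equal u'(0) − u'(2/3) = 0. Indeed ∫_0^2/3 (-3*x^2 - 2*x + 10/9) dx = 0, so the data are compatible. The solution is then unique only up to an additive constant (fix it e.g. by requiring ∫_0^2/3 u dx = 0).


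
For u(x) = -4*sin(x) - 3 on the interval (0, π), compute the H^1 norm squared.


||u||_{H^1(0,π)}^2 = 48 + 25*π

u'(x) = -4*cos(x).
Expand u² and (u')² and integrate term by term on (0, π), using: for integers n ≥ 1, ∫_0^π sin²(nx) dx = ∫_0^π cos²(nx) dx = π/2; for n ≠ n', ∫_0^π sin(nx)sin(n'x) dx = ∫_0^π cos(nx)cos(n'x) dx = 0; and by product-to-sum, ∫_0^π sin(nx)cos(n'x) dx = ½∫_0^π [sin((n+n')x) + sin((n−n')x)] dx, which is 0 when n+n' is even and 2n/(n²−n'²) when n+n' is odd (it need not vanish on (0, π)). For the constant mode: ∫_0^π 1 dx = π, ∫_0^π cos(nx) dx = 0, ∫_0^π sin(nx) dx = (1−(−1)^n)/n.
  u² squared terms: (-3)²·∫1 dx = 9·π = 9*π;  (-4)²·∫sin(x)² dx = 16·π/2 = 8*π.
  u² cross terms: 2·(-3)·(-4)·∫1·sin(x) dx = 24·(2) = 48.
  So ∫_0^π u² dx = 9*π + 8*π + 48 = 48 + 17*π.
  (u')² squared terms: (-4)²·∫cos(x)² dx = 16·π/2 = 8*π.
  So ∫_0^π (u')² dx = 8*π.
||u||_{H^1}^2 = (48 + 17*π) + (8*π) = 48 + 25*π.


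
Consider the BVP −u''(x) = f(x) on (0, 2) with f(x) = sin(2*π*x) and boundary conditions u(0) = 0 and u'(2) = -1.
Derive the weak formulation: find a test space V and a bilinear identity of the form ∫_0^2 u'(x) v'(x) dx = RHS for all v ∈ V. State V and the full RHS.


V = {v ∈ H^1(0, 2) : v(0) = 0} (test functions vanish at x = 0 where u is specified); weak form: ∫_0^2 u'v' dx = ∫_0^2 (sin(2*π*x)) v dx − v(2) for all v ∈ V.

Multiply both sides by a test function v and integrate from 0 to 2:
  ∫_0^2 −u''(x) v(x) dx = ∫_0^2 f(x) v(x) dx.
Integrate the LHS by parts once:
  ∫_0^2 −u'' v dx = −[u'(x) v(x)]_0^2 + ∫_0^2 u'(x) v'(x) dx.
Thus ∫_0^2 u'(x) v'(x) dx = ∫_0^2 f(x) v(x) dx + [u'(x) v(x)]_0^2.
Choose V so that boundary terms are either known or forced to vanish.
Mixed BC: u(0) = 0 (Dirichlet) and u'(2) = -1 (Neumann). Define V = {v ∈ H^1(0, 2) : v(0) = 0}. Then [u' v]_0^2 = u'(2)·v(2) − u'(0)·0 = − v(2).
Weak formulation: find u (satisfying any essential BC) such that ∫_0^2 u'(x) v'(x) dx = ∫_0^2 f v dx − v(2) for all v ∈ V (Dirichlet at 0 absorbed into V; Neumann datum at x = 2 contributes the boundary term).
Substituting f(x) = sin(2*π*x), the right-hand side is ∫_0^2 (sin(2*π*x)) v dx − v(2).


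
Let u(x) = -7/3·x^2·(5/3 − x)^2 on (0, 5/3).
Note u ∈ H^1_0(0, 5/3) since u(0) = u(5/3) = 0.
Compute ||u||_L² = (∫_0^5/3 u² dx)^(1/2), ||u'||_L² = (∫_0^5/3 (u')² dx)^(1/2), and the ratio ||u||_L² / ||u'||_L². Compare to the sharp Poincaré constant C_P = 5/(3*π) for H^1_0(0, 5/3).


||u||_L² / ||u'||_L² = 5*sqrt(3)/18 < C_P = 5/(3*π).

u(x) = -7/3·x^2·(5/3 − x)^2, so u'(x) = 14*x*(-18*x^2 + 45*x - 25)/27.
u(x) = -7/3·x^2·(5/3 − x)^2 vanishes at x = 0 and x = 5/3, so u ∈ H^1_0(0, 5/3). Differentiate via the product rule and integrate the resulting polynomials term by term.
  ∫_0^5/3 u² dx = ∫_0^5/3 (49*x^8/9 - 980*x^7/27 + 2450*x^6/27 - 24500*x^5/243 + 30625*x^4/729) dx. Term by term:
    ∫_0^5/3 49*x^8/9 dx = 95703125/1594323;  ∫_0^5/3 -980*x^7/27 dx = -95703125/354294;  ∫_0^5/3 2450*x^6/27 dx = 27343750/59049;
    ∫_0^5/3 -24500*x^5/243 dx = -191406250/531441;  ∫_0^5/3 30625*x^4/729 dx = 19140625/177147.
  Sum: 95703125/1594323 − 95703125/354294 + 27343750/59049 − 191406250/531441 + 19140625/177147 = 2734375/3188646.
  ∫_0^5/3 (u')² dx = ∫_0^5/3 (784*x^6/9 - 3920*x^5/9 + 63700*x^4/81 - 49000*x^3/81 + 122500*x^2/729) dx. Term by term:
    ∫_0^5/3 784*x^6/9 dx = 8750000/19683;  ∫_0^5/3 -3920*x^5/9 dx = -30625000/19683;  ∫_0^5/3 63700*x^4/81 dx = 39812500/19683;
    ∫_0^5/3 -49000*x^3/81 dx = -7656250/6561;  ∫_0^5/3 122500*x^2/729 dx = 15312500/59049.
  Sum: 8750000/19683 − 30625000/19683 + 39812500/19683 − 7656250/6561 + 15312500/59049 = 218750/59049.
∫_0^5/3 u² dx = 2734375/3188646, so ||u||_L² = 625*sqrt(42)/4374.
∫_0^5/3 (u')² dx = 218750/59049, so ||u'||_L² = 125*sqrt(14)/243.
Ratio ||u||_L² / ||u'||_L² = 5*sqrt(3)/18.
Sharp Poincaré constant on H^1_0(0, 5/3) is C_P = L/π = 5/(3*π), achieved by sin(3*π/5·x).
A polynomial bump cannot attain the sharp Poincaré constant (only the first sine eigenfunction does), so the ratio is strictly less than C_P, consistent with ||u||_L² ≤ C_P ||u'||_L².


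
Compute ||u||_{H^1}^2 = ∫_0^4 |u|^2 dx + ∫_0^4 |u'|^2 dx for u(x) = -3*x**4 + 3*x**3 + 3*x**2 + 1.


||u||_{H^1}^2 = 2039836/7

The H^1 norm (squared) on an interval (0, L) is
  ||u||_{H^1}^2 = ∫_0^L u(x)^2 dx + ∫_0^L u'(x)^2 dx.
Compute u'(x) = -12*x**3 + 9*x**2 + 6*x.
Then u(x)^2 = 9*x**8 - 18*x**7 - 9*x**6 + 18*x**5 + 3*x**4 + 6*x**3 + 6*x**2 + 1 and u'(x)^2 = 144*x**6 - 216*x**5 - 63*x**4 + 108*x**3 + 36*x**2.
Integrate each monomial from 0 to 4 using ∫_0^4 c·x^n dx = c·4^(n+1)/(n+1):
  ∫_0^4 u(x)^2 dx = ∫_0^4 (9*x^8 - 18*x^7 - 9*x^6 + 18*x^5 + 3*x^4 + 6*x^3 + 6*x^2 + 1) dx. Term by term:
    ∫_0^4 9*x^8 dx = 262144;  ∫_0^4 -18*x^7 dx = -147456;  ∫_0^4 -9*x^6 dx = -147456/7;
    ∫_0^4 18*x^5 dx = 12288;  ∫_0^4 3*x^4 dx = 3072/5;  ∫_0^4 6*x^3 dx = 384;
    ∫_0^4 6*x^2 dx = 128;  ∫_0^4 1 dx = 4.
  Sum: 262144 − 147456 − 147456/7 + 12288 + 3072/5 + 384 + 128 + 4 = 3746444/35.
  ∫_0^4 u'(x)^2 dx = ∫_0^4 (144*x^6 - 216*x^5 - 63*x^4 + 108*x^3 + 36*x^2) dx. Term by term:
    ∫_0^4 144*x^6 dx = 2359296/7;  ∫_0^4 -216*x^5 dx = -147456;  ∫_0^4 -63*x^4 dx = -64512/5;
    ∫_0^4 108*x^3 dx = 6912;  ∫_0^4 36*x^2 dx = 768.
  Sum: 2359296/7 − 147456 − 64512/5 + 6912 + 768 = 6452736/35.
Adding: ||u||_{H^1}^2 = 3746444/35 + 6452736/35 = 2039836/7.


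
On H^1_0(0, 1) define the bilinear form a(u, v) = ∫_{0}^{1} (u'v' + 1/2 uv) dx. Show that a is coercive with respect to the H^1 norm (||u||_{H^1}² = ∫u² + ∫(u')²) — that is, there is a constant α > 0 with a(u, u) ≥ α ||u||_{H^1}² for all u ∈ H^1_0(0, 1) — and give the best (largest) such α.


α = (1/2 + π^2)/(1 + π^2)

Coercivity of a(·,·) on H^1_0(0, 1) means a(u, u) ≥ α ||u||_{H^1}² for every u ∈ H^1_0.
The interval has length L = 1, and Poincaré/coercivity depend only on L. Here a(u, u) = ∫(u')² + (1/2)·∫u².
Here 0 < c = 1/2 < 1. The condition a(u,u) ≥ α||u||_{H^1}² reads (1−α)∫(u')² ≥ (α−c)∫u². Any admissible α is ≤ 1 (rapidly oscillating u have ∫u²/∫(u')² → 0), and α = 1 would force 0 ≥ (1−c)∫u², impossible since c < 1; so 1−α > 0. By the sharp Poincaré inequality on H^1_0 of an interval of length L, ∫(u')² ≥ (π/L)²∫u² with equality for the first sine mode sin(π(x−x₀)/L) (x₀ the left endpoint), so the inequality holds for all u iff (1−α)(π/L)² ≥ α − c, i.e. α ≤ ((π/L)² + c)/((π/L)² + 1) = (1 + c(L/π)²)/(1 + (L/π)²). With (π/L)² = π^2 and c = 1/2, the largest admissible constant is α = ((π/L)² + c)/((π/L)² + 1).
Simplifying, α = (1/2 + π^2)/(1 + π^2).


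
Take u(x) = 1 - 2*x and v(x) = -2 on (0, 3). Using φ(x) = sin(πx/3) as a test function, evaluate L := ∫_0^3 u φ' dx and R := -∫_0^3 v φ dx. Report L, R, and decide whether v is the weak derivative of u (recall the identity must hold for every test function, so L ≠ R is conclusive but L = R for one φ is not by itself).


LHS = 12/π, RHS = 12/π. Yes, v = u' weakly.

u(x) = 1 - 2*x, classical derivative u'(x) = -2.
φ(x) = sin(πx/3), so φ'(x) = π*cos(π*x/3)/3.
Note φ(0) = φ(3) = 0, so the boundary term u·φ vanishes.
LHS = ∫_0^3 u(x) φ'(x) dx = ∫_0^3 (-2*π*x*cos(π*x/3)/3 + π*cos(π*x/3)/3) dx. Term by term:
  ∫_0^3 π*cos(π*x/3)/3 dx = 0;  ∫_0^3 -2*π*x*cos(π*x/3)/3 dx = 12/π.
Sum: 0 + 12/π = 12/π.
So LHS = 12/π.
∫_0^3 v(x) φ(x) dx = ∫_0^3 (-2*sin(π*x/3)) dx. Term by term:
  ∫_0^3 -2*sin(π*x/3) dx = -12/π.
So RHS = -∫_0^3 v(x) φ(x) dx = 12/π.
LHS = RHS, so the identity holds for this test φ.
Moreover u is smooth here and v(x) = u'(x) = -2 pointwise, so the identity holds for every test function. Hence v is the weak derivative of u.


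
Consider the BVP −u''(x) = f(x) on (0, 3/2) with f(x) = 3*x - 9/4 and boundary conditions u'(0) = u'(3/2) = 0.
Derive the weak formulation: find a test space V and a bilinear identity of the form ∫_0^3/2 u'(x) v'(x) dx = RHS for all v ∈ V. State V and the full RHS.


V = H^1(0, 3/2) (no boundary constraint on v; u is determined up to an additive constant); weak form: ∫_0^3/2 u'v' dx = ∫_0^3/2 (3*x - 9/4) v dx for all v ∈ V.

Multiply both sides by a test function v and integrate from 0 to 3/2:
  ∫_0^3/2 −u''(x) v(x) dx = ∫_0^3/2 f(x) v(x) dx.
Integrate the LHS by parts once:
  ∫_0^3/2 −u'' v dx = −[u'(x) v(x)]_0^3/2 + ∫_0^3/2 u'(x) v'(x) dx.
Thus ∫_0^3/2 u'(x) v'(x) dx = ∫_0^3/2 f(x) v(x) dx + [u'(x) v(x)]_0^3/2.
Choose V so that boundary terms are either known or forced to vanish.
u has homogeneous Neumann: u'(0) = u'(3/2) = 0. So [u' v]_0^3/2 = 0·v(3/2) − 0·v(0) = 0 for any v; take V = H^1(0, 3/2).
Weak formulation: find u (satisfying any essential BC) such that ∫_0^3/2 u'(x) v'(x) dx = ∫_0^3/2 f v dx for all v ∈ V (homogeneous Neumann, so boundary terms vanish).
Substituting f(x) = 3*x - 9/4, the right-hand side is ∫_0^3/2 (3*x - 9/4) v dx.
Compatibility check (pure Neumann): taking v ≡ 1 ∈ V gives 0 = ∫_0^3/2 f dx + (0) − (0), i.e. ∫_0^3/2 f dx must equal u'(0) − u'(3/2) = 0. Indeed ∫_0^3/2 (3*x - 9/4) dx = 0, so the data are compatible. The solution is then unique only up to an additive constant (fix it e.g. by requiring ∫_0^3/2 u dx = 0).


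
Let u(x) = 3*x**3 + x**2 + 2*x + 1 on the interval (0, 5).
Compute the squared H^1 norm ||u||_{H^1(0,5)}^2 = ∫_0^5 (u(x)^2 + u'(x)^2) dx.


||u||_{H^1}^2 = 7732225/42

The H^1 norm (squared) on an interval (0, L) is
  ||u||_{H^1}^2 = ∫_0^L u(x)^2 dx + ∫_0^L u'(x)^2 dx.
Compute u'(x) = 9*x**2 + 2*x + 2.
Then u(x)^2 = 9*x**6 + 6*x**5 + 13*x**4 + 10*x**3 + 6*x**2 + 4*x + 1 and u'(x)^2 = 81*x**4 + 36*x**3 + 40*x**2 + 8*x + 4.
Integrate each monomial from 0 to 5 using ∫_0^5 c·x^n dx = c·5^(n+1)/(n+1):
  ∫_0^5 u(x)^2 dx = ∫_0^5 (9*x^6 + 6*x^5 + 13*x^4 + 10*x^3 + 6*x^2 + 4*x + 1) dx. Term by term:
    ∫_0^5 9*x^6 dx = 703125/7;  ∫_0^5 6*x^5 dx = 15625;  ∫_0^5 13*x^4 dx = 8125;
    ∫_0^5 10*x^3 dx = 3125/2;  ∫_0^5 6*x^2 dx = 250;  ∫_0^5 4*x dx = 50;
    ∫_0^5 1 dx = 5.
  Sum: 703125/7 + 15625 + 8125 + 3125/2 + 250 + 50 + 5 = 1764895/14.
  ∫_0^5 u'(x)^2 dx = ∫_0^5 (81*x^4 + 36*x^3 + 40*x^2 + 8*x + 4) dx. Term by term:
    ∫_0^5 81*x^4 dx = 50625;  ∫_0^5 36*x^3 dx = 5625;  ∫_0^5 40*x^2 dx = 5000/3;
    ∫_0^5 8*x dx = 100;  ∫_0^5 4 dx = 20.
  Sum: 50625 + 5625 + 5000/3 + 100 + 20 = 174110/3.
Adding: ||u||_{H^1}^2 = 1764895/14 + 174110/3 = 7732225/42.


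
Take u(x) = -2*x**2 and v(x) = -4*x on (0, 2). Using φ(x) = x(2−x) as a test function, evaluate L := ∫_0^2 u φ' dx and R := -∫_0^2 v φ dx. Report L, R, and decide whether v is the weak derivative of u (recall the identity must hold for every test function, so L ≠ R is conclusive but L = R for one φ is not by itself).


LHS = 16/3, RHS = 16/3. Yes, v = u' weakly.

u(x) = -2*x**2, classical derivative u'(x) = -4*x.
φ(x) = x(2−x), so φ'(x) = 2 - 2*x.
Note φ(0) = φ(2) = 0, so the boundary term u·φ vanishes.
LHS = ∫_0^2 u(x) φ'(x) dx = ∫_0^2 (4*x^3 - 4*x^2) dx. Term by term:
  ∫_0^2 4*x^3 dx = 16;  ∫_0^2 -4*x^2 dx = -32/3.
Sum: 16 − 32/3 = 16/3.
So LHS = 16/3.
∫_0^2 v(x) φ(x) dx = ∫_0^2 (4*x^3 - 8*x^2) dx. Term by term:
  ∫_0^2 4*x^3 dx = 16;  ∫_0^2 -8*x^2 dx = -64/3.
Sum: 16 − 64/3 = -16/3.
So RHS = -∫_0^2 v(x) φ(x) dx = 16/3.
LHS = RHS, so the identity holds for this test φ.
Moreover u is smooth here and v(x) = u'(x) = -4*x pointwise, so the identity holds for every test function. Hence v is the weak derivative of u.


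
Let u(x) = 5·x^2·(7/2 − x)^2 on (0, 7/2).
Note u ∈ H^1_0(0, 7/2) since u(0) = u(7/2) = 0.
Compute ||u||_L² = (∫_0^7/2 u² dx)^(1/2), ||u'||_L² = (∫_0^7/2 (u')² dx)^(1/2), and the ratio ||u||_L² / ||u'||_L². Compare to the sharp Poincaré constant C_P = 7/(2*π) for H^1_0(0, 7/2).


||u||_L² / ||u'||_L² = 7*sqrt(3)/12 < C_P = 7/(2*π).

u(x) = 5·x^2·(7/2 − x)^2, so u'(x) = 5*x*(2*x - 7)*(4*x - 7)/2.
u(x) = 5·x^2·(7/2 − x)^2 vanishes at x = 0 and x = 7/2, so u ∈ H^1_0(0, 7/2). Differentiate via the product rule and integrate the resulting polynomials term by term.
  ∫_0^7/2 u² dx = ∫_0^7/2 (25*x^8 - 350*x^7 + 3675*x^6/2 - 8575*x^5/2 + 60025*x^4/16) dx. Term by term:
    ∫_0^7/2 25*x^8 dx = 1008840175/4608;  ∫_0^7/2 -350*x^7 dx = -1008840175/1024;  ∫_0^7/2 3675*x^6/2 dx = 432360075/256;
    ∫_0^7/2 -8575*x^5/2 dx = -1008840175/768;  ∫_0^7/2 60025*x^4/16 dx = 201768035/512.
  Sum: 1008840175/4608 − 1008840175/1024 + 432360075/256 − 1008840175/768 + 201768035/512 = 28824005/9216.
  ∫_0^7/2 (u')² dx = ∫_0^7/2 (400*x^6 - 4200*x^5 + 15925*x^4 - 25725*x^3 + 60025*x^2/4) dx. Term by term:
    ∫_0^7/2 400*x^6 dx = 2941225/8;  ∫_0^7/2 -4200*x^5 dx = -20588575/16;  ∫_0^7/2 15925*x^4 dx = 53530295/32;
    ∫_0^7/2 -25725*x^3 dx = -61765725/64;  ∫_0^7/2 60025*x^2/4 dx = 20588575/96.
  Sum: 2941225/8 − 20588575/16 + 53530295/32 − 61765725/64 + 20588575/96 = 588245/192.
∫_0^7/2 u² dx = 28824005/9216, so ||u||_L² = 2401*sqrt(5)/96.
∫_0^7/2 (u')² dx = 588245/192, so ||u'||_L² = 343*sqrt(15)/24.
Ratio ||u||_L² / ||u'||_L² = 7*sqrt(3)/12.
Sharp Poincaré constant on H^1_0(0, 7/2) is C_P = L/π = 7/(2*π), achieved by sin(2*π/7·x).
A polynomial bump cannot attain the sharp Poincaré constant (only the first sine eigenfunction does), so the ratio is strictly less than C_P, consistent with ||u||_L² ≤ C_P ||u'||_L².


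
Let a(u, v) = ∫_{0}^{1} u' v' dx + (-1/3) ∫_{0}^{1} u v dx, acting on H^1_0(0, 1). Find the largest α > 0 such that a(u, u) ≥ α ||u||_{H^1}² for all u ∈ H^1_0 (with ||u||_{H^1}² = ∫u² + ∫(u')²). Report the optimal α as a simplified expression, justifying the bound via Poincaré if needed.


α = (-1/3 + π^2)/(1 + π^2)

Coercivity of a(·,·) on H^1_0(0, 1) means a(u, u) ≥ α ||u||_{H^1}² for every u ∈ H^1_0.
The interval has length L = 1, and Poincaré/coercivity depend only on L. Here a(u, u) = ∫(u')² + (-1/3)·∫u².
Here c = -1/3 < 0 with |c| < (π/L)² = π^2, so coercivity still holds. The condition a(u,u) ≥ α||u||_{H^1}² reads (1−α)∫(u')² ≥ (α−c)∫u². Any admissible α is ≤ 1 (rapidly oscillating u have ∫u²/∫(u')² → 0), and α = 1 would force 0 ≥ (1−c)∫u², impossible since c < 1; so 1−α > 0. By the sharp Poincaré inequality on H^1_0 of an interval of length L, ∫(u')² ≥ (π/L)²∫u² with equality for the first sine mode sin(π(x−x₀)/L) (x₀ the left endpoint), so the inequality holds for all u iff (1−α)(π/L)² ≥ α − c, i.e. α ≤ ((π/L)² + c)/((π/L)² + 1) = (1 + c(L/π)²)/(1 + (L/π)²). (Direct route, valid since c ≤ 0: Poincaré gives c∫u² ≥ c(L/π)²∫(u')², so a(u,u) ≥ (1 + c(L/π)²)∫(u')², while ||u||_{H^1}² ≤ (1 + (L/π)²)∫(u')²; dividing yields the same α.) With (π/L)² = π^2 and c = -1/3, the largest admissible constant is α = ((π/L)² + c)/((π/L)² + 1).
Simplifying, α = (-1/3 + π^2)/(1 + π^2).


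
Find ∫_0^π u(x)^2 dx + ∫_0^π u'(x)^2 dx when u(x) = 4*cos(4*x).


||u||_{H^1(0,π)}^2 = 136*π

u'(x) = -16*sin(4*x).
Expand u² and (u')² and integrate term by term on (0, π), using: for integers n ≥ 1, ∫_0^π sin²(nx) dx = ∫_0^π cos²(nx) dx = π/2; for n ≠ n', ∫_0^π sin(nx)sin(n'x) dx = ∫_0^π cos(nx)cos(n'x) dx = 0; and by product-to-sum, ∫_0^π sin(nx)cos(n'x) dx = ½∫_0^π [sin((n+n')x) + sin((n−n')x)] dx, which is 0 when n+n' is even and 2n/(n²−n'²) when n+n' is odd (it need not vanish on (0, π)).
  u² squared terms: (4)²·∫cos(4x)² dx = 16·π/2 = 8*π.
  So ∫_0^π u² dx = 8*π.
  (u')² squared terms: (-16)²·∫sin(4x)² dx = 256·π/2 = 128*π.
  So ∫_0^π (u')² dx = 128*π.
||u||_{H^1}^2 = (8*π) + (128*π) = 136*π.


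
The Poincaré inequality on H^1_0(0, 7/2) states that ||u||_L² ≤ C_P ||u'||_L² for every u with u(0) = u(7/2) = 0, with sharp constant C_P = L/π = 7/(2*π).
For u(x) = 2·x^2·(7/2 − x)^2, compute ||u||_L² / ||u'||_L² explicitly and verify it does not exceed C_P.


||u||_L² / ||u'||_L² = 7*sqrt(3)/12 < C_P = 7/(2*π).

u(x) = 2·x^2·(7/2 − x)^2, so u'(x) = x*(2*x - 7)*(4*x - 7).
u(x) = 2·x^2·(7/2 − x)^2 vanishes at x = 0 and x = 7/2, so u ∈ H^1_0(0, 7/2). Differentiate via the product rule and integrate the resulting polynomials term by term.
  ∫_0^7/2 u² dx = ∫_0^7/2 (4*x^8 - 56*x^7 + 294*x^6 - 686*x^5 + 2401*x^4/4) dx. Term by term:
    ∫_0^7/2 4*x^8 dx = 40353607/1152;  ∫_0^7/2 -56*x^7 dx = -40353607/256;  ∫_0^7/2 294*x^6 dx = 17294403/64;
    ∫_0^7/2 -686*x^5 dx = -40353607/192;  ∫_0^7/2 2401*x^4/4 dx = 40353607/640.
  Sum: 40353607/1152 − 40353607/256 + 17294403/64 − 40353607/192 + 40353607/640 = 5764801/11520.
  ∫_0^7/2 (u')² dx = ∫_0^7/2 (64*x^6 - 672*x^5 + 2548*x^4 - 4116*x^3 + 2401*x^2) dx. Term by term:
    ∫_0^7/2 64*x^6 dx = 117649/2;  ∫_0^7/2 -672*x^5 dx = -823543/4;  ∫_0^7/2 2548*x^4 dx = 10706059/40;
    ∫_0^7/2 -4116*x^3 dx = -2470629/16;  ∫_0^7/2 2401*x^2 dx = 823543/24.
  Sum: 117649/2 − 823543/4 + 10706059/40 − 2470629/16 + 823543/24 = 117649/240.
∫_0^7/2 u² dx = 5764801/11520, so ||u||_L² = 2401*sqrt(5)/240.
∫_0^7/2 (u')² dx = 117649/240, so ||u'||_L² = 343*sqrt(15)/60.
Ratio ||u||_L² / ||u'||_L² = 7*sqrt(3)/12.
Sharp Poincaré constant on H^1_0(0, 7/2) is C_P = L/π = 7/(2*π), achieved by sin(2*π/7·x).
A polynomial bump cannot attain the sharp Poincaré constant (only the first sine eigenfunction does), so the ratio is strictly less than C_P, consistent with ||u||_L² ≤ C_P ||u'||_L².


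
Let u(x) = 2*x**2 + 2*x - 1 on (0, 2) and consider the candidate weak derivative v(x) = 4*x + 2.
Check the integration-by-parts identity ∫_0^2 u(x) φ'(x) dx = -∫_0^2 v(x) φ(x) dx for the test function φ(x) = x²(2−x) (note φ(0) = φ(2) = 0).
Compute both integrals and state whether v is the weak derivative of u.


LHS = -136/15, RHS = -136/15. Yes, v = u' weakly.

u(x) = 2*x**2 + 2*x - 1, classical derivative u'(x) = 4*x + 2.
φ(x) = x²(2−x), so φ'(x) = x*(4 - 3*x).
Note φ(0) = φ(2) = 0, so the boundary term u·φ vanishes.
LHS = ∫_0^2 u(x) φ'(x) dx = ∫_0^2 (-6*x^4 + 2*x^3 + 11*x^2 - 4*x) dx. Term by term:
  ∫_0^2 -6*x^4 dx = -192/5;  ∫_0^2 2*x^3 dx = 8;  ∫_0^2 11*x^2 dx = 88/3;
  ∫_0^2 -4*x dx = -8.
Sum: -192/5 + 8 + 88/3 − 8 = -136/15.
So LHS = -136/15.
∫_0^2 v(x) φ(x) dx = ∫_0^2 (-4*x^4 + 6*x^3 + 4*x^2) dx. Term by term:
  ∫_0^2 -4*x^4 dx = -128/5;  ∫_0^2 6*x^3 dx = 24;  ∫_0^2 4*x^2 dx = 32/3.
Sum: -128/5 + 24 + 32/3 = 136/15.
So RHS = -∫_0^2 v(x) φ(x) dx = -136/15.
LHS = RHS, so the identity holds for this test φ.
Moreover u is smooth here and v(x) = u'(x) = 4*x + 2 pointwise, so the identity holds for every test function. Hence v is the weak derivative of u.
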